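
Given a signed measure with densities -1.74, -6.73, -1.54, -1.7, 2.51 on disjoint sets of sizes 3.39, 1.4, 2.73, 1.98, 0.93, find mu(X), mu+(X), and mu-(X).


Step 1: Compute signed measure on each set:
  Set 1: -1.74 * 3.39 = -5.8986
  Set 2: -6.73 * 1.4 = -9.422
  Set 3: -1.54 * 2.73 = -4.2042
  Set 4: -1.7 * 1.98 = -3.366
  Set 5: 2.51 * 0.93 = 2.3343
Step 2: Total signed measure = (-5.8986) + (-9.422) + (-4.2042) + (-3.366) + (2.3343)
     = -20.5565
Step 3: Positive part mu+(X) = sum of positive contributions = 2.3343
Step 4: Negative part mu-(X) = |sum of negative contributions| = 22.8908


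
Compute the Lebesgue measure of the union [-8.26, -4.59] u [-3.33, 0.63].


For pairwise disjoint intervals, m(union) = sum of lengths.
= (-4.59 - -8.26) + (0.63 - -3.33)
= 3.67 + 3.96
= 7.63


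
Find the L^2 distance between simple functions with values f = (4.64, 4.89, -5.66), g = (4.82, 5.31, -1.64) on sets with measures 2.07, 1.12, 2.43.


Step 1: Compute differences f_i - g_i:
  4.64 - 4.82 = -0.18
  4.89 - 5.31 = -0.42
  -5.66 - -1.64 = -4.02
Step 2: Compute |diff|^2 * measure for each set:
  |-0.18|^2 * 2.07 = 0.0324 * 2.07 = 0.067068
  |-0.42|^2 * 1.12 = 0.1764 * 1.12 = 0.197568
  |-4.02|^2 * 2.43 = 16.1604 * 2.43 = 39.269772
Step 3: Sum = 39.534408
Step 4: ||f-g||_2 = (39.534408)^(1/2) = 6.287639


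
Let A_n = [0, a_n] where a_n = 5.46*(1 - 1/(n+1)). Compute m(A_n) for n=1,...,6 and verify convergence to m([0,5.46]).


By continuity of measure from below: if A_n increases to A, then m(A_n) -> m(A).
Here A = [0, 5.46], so m(A) = 5.46
Step 1: a_1 = 5.46*(1 - 1/2) = 2.73, m(A_1) = 2.73
Step 2: a_2 = 5.46*(1 - 1/3) = 3.64, m(A_2) = 3.64
Step 3: a_3 = 5.46*(1 - 1/4) = 4.095, m(A_3) = 4.095
Step 4: a_4 = 5.46*(1 - 1/5) = 4.368, m(A_4) = 4.368
Step 5: a_5 = 5.46*(1 - 1/6) = 4.55, m(A_5) = 4.55
Step 6: a_6 = 5.46*(1 - 1/7) = 4.68, m(A_6) = 4.68
Limit: m(A_n) -> m([0,5.46]) = 5.46


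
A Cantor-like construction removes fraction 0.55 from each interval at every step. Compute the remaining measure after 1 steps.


Step 1: At each step, fraction remaining = 1 - 0.55 = 0.45
Step 2: After 1 steps, measure = (0.45)^1
Step 3: Computing the power step by step:
  After step 1: 0.45
Result = 0.45


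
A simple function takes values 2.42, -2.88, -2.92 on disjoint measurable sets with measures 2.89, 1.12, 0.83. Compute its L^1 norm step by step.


Step 1: Compute |f_i|^1 for each value:
  |2.42|^1 = 2.42
  |-2.88|^1 = 2.88
  |-2.92|^1 = 2.92
Step 2: Multiply by measures and sum:
  2.42 * 2.89 = 6.9938
  2.88 * 1.12 = 3.2256
  2.92 * 0.83 = 2.4236
Sum = 6.9938 + 3.2256 + 2.4236 = 12.643
Step 3: Take the p-th root:
||f||_1 = (12.643)^(1/1) = 12.643


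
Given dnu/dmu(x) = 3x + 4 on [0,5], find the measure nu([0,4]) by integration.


nu(A) = integral_A (dnu/dmu) dmu = integral_0^4 (3x + 4) dx
Step 1: Antiderivative F(x) = (3/2)x^2 + 4x
Step 2: F(4) = (3/2)*4^2 + 4*4 = 24 + 16 = 40
Step 3: F(0) = (3/2)*0^2 + 4*0 = 0.0 + 0 = 0.0
Step 4: nu([0,4]) = F(4) - F(0) = 40 - 0.0 = 40


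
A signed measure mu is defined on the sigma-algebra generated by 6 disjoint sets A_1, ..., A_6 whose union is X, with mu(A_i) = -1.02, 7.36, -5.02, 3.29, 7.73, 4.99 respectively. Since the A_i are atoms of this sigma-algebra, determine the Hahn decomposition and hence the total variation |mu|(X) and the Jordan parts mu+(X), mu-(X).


Step 1: Every measurable set is a union of atoms (the cells / points), so a Hahn decomposition is
  obtained by grouping atoms by sign: P = union of atoms with mu > 0, N = union of the remaining atoms.
  Atoms in P (indices): 2, 4, 5, 6;  atoms in N (indices): 1, 3
  Positive values: 7.36, 3.29, 7.73, 4.99
  Negative values: -1.02, -5.02
Step 2: mu+(X) = mu(P) = sum of positive atom values = 23.37
Step 3: mu-(X) = -mu(N) = sum of |negative atom values| = 6.04
Step 4: |mu|(X) = mu+(X) + mu-(X) = 23.37 + 6.04 = 29.41


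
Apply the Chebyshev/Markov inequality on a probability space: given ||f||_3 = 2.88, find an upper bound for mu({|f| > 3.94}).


Chebyshev/Markov inequality: mu(|f| > eps) <= (||f||_p / eps)^p
Step 1: ||f||_3 / eps = 2.88 / 3.94 = 0.730964
Step 2: Raise to power p = 3:
  (0.730964)^3 = 0.390561
Step 3: Therefore mu(|f| > 3.94) <= 0.390561


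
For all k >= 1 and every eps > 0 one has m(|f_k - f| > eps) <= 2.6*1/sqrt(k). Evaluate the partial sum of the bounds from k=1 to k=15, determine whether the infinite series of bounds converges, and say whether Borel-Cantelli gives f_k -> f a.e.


Step 1: List the terms 2.6*1/sqrt(k) for k = 1 to 15:
  k=1: 2.6
  k=2: 1.838478
  k=3: 1.501111
  k=4: 1.3
  k=5: 1.162755
  k=6: 1.061446
  k=7: 0.982708
  k=8: 0.919239
  k=9: 0.866667
  k=10: 0.822192
  k=11: 0.783929
  k=12: 0.750555
  k=13: 0.72111
  k=14: 0.694879
  k=15: 0.671317
Step 2: Partial sum = 2.6 + 1.838478 + 1.501111 + 1.3 + 1.162755 + 1.061446 + 0.982708 + 0.919239 + 0.866667 + 0.822192 + 0.783929 + 0.750555 + 0.72111 + 0.694879 + 0.671317
     = 16.676386
Step 3: The full series sum_(k>=1) 2.6*1/sqrt(k) diverges (p-series with p = 1/2 <= 1; a nonzero constant multiple of a divergent series diverges).
Step 4: The (first) Borel-Cantelli lemma requires a summable sequence of measures, so it does not apply here;
        from this bound alone no conclusion about a.e. convergence can be drawn (convergence in measure still
        gives an a.e.-convergent subsequence, but not a.e. convergence of the whole sequence).
Conclusion: series diverges; Borel-Cantelli is inconclusive about a.e. convergence of f_k.


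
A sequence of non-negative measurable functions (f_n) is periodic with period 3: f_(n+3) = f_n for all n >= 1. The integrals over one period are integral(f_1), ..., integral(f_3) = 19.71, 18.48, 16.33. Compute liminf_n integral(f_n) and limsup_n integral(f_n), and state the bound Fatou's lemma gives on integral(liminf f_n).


The sequence (integral(f_n)) is periodic with period 3, repeating the values 19.71, 18.48, 16.33 indefinitely.
Step 1: For a periodic sequence, every tail (a_m, a_(m+1), ...) contains all 3 period values infinitely often.
Step 2: Hence inf of every tail = min of the period values = min(19.71, 18.48, 16.33) = 16.33.
        liminf_n integral(f_n) = sup over m of (inf of tail from m) = 16.33.
Step 3: Similarly sup of every tail = max of the period values = 19.71.
        limsup_n integral(f_n) = 19.71.
Step 4: Fatou's lemma: integral(liminf_n f_n) <= liminf_n integral(f_n) = 16.33.
        So the integral of the pointwise liminf is at most 16.33.


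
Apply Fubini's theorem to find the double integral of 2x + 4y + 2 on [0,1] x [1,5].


By Fubini, integrate in x first, then y.
Step 1: Fix y, integrate over x in [0,1]:
  integral(2x + 4y + 2, x=0..1)
  = 2*(1^2 - 0^2)/2 + (4y + 2)*(1 - 0)
  = 1 + (4y + 2)*1
  = 1 + 4y + 2
  = 3 + 4y
Step 2: Integrate over y in [1,5]:
  integral(3 + 4y, y=1..5)
  = 3*4 + 4*(5^2 - 1^2)/2
  = 12 + 48
  = 60


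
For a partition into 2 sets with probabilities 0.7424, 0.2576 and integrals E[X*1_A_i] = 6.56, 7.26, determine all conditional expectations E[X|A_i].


For each cell A_i: E[X|A_i] = E[X*1_A_i] / P(A_i)
Step 1: E[X|A_1] = 6.56 / 0.7424 = 8.836207
Step 2: E[X|A_2] = 7.26 / 0.2576 = 28.18323
Verification: E[X] = sum E[X*1_A_i] = 6.56 + 7.26 = 13.82


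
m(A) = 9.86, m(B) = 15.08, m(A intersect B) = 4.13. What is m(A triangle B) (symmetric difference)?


m(A Delta B) = m(A) + m(B) - 2*m(A n B)
= 9.86 + 15.08 - 2*4.13
= 9.86 + 15.08 - 8.26
= 16.68


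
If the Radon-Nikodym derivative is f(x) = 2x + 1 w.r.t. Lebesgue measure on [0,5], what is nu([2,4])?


nu(A) = integral_A (dnu/dmu) dmu = integral_2^4 (2x + 1) dx
Step 1: Antiderivative F(x) = (2/2)x^2 + 1x
Step 2: F(4) = (2/2)*4^2 + 1*4 = 16 + 4 = 20
Step 3: F(2) = (2/2)*2^2 + 1*2 = 4 + 2 = 6
Step 4: nu([2,4]) = F(4) - F(2) = 20 - 6 = 14


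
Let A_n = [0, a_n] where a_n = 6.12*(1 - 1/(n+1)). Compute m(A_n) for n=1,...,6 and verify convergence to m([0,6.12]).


By continuity of measure from below: if A_n increases to A, then m(A_n) -> m(A).
Here A = [0, 6.12], so m(A) = 6.12
Step 1: a_1 = 6.12*(1 - 1/2) = 3.06, m(A_1) = 3.06
Step 2: a_2 = 6.12*(1 - 1/3) = 4.08, m(A_2) = 4.08
Step 3: a_3 = 6.12*(1 - 1/4) = 4.59, m(A_3) = 4.59
Step 4: a_4 = 6.12*(1 - 1/5) = 4.896, m(A_4) = 4.896
Step 5: a_5 = 6.12*(1 - 1/6) = 5.1, m(A_5) = 5.1
Step 6: a_6 = 6.12*(1 - 1/7) = 5.2457, m(A_6) = 5.2457
Limit: m(A_n) -> m([0,6.12]) = 6.12


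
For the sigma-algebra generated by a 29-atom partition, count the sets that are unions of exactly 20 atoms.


Each element of F is a union of some subset of the 29 atoms.
Elements that are unions of exactly 20 atoms correspond to 20-element subsets of the 29 atoms.
Count = C(29, 20) = 29! / (20! * 9!) = 10015005.


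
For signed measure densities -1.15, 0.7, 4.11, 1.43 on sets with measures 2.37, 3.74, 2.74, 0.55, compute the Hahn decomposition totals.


Step 1: Compute signed measure on each set:
  Set 1: -1.15 * 2.37 = -2.7255
  Set 2: 0.7 * 3.74 = 2.618
  Set 3: 4.11 * 2.74 = 11.2614
  Set 4: 1.43 * 0.55 = 0.7865
Step 2: Total signed measure = (-2.7255) + (2.618) + (11.2614) + (0.7865)
     = 11.9404
Step 3: Positive part mu+(X) = sum of positive contributions = 14.6659
Step 4: Negative part mu-(X) = |sum of negative contributions| = 2.7255


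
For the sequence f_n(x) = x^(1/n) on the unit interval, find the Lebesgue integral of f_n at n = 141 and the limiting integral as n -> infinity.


At n = 141: f_141(x) = x^(1/141).
Step 1: integral(x^(1/141), 0, 1) = [x^(1/141+1) / (1/141+1)] from 0 to 1
     = 1 / (1/141 + 1) = 1 / ((141+1)/141) = 141/(141+1)
     = 141/142 = 0.992958
Step 2: As n -> infinity, f_n(x) = x^(1/n) -> 1 for x in (0,1], and f_n is increasing in n.
By MCT, lim_n integral(f_n) = integral(lim_n f_n) = integral(1, 0, 1) = 1.
Step 3: Verify convergence: 141/142 = 0.992958 -> 1


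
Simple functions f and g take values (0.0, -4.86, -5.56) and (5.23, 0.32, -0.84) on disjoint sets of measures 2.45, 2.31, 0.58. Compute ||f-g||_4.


Step 1: Compute differences f_i - g_i:
  0.0 - 5.23 = -5.23
  -4.86 - 0.32 = -5.18
  -5.56 - -0.84 = -4.72
Step 2: Compute |diff|^4 * measure for each set:
  |-5.23|^4 * 2.45 = 748.181138 * 2.45 = 1833.043789
  |-5.18|^4 * 2.31 = 719.97769 * 2.31 = 1663.148463
  |-4.72|^4 * 0.58 = 496.327107 * 0.58 = 287.869722
Step 3: Sum = 3784.061974
Step 4: ||f-g||_4 = (3784.061974)^(1/4) = 7.843133


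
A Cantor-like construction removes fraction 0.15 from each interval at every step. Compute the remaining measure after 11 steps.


Step 1: At each step, fraction remaining = 1 - 0.15 = 0.85
Step 2: After 11 steps, measure = (0.85)^11
Result = 0.167343


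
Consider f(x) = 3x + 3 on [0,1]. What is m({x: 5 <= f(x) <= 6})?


f^(-1)([5, 6]) = {x : 5 <= 3x + 3 <= 6}
Solving: (5 - 3)/3 <= x <= (6 - 3)/3
= [0.666667, 1]
Intersecting with [0,1]: [0.666667, 1]
Measure = 1 - 0.666667 = 0.333333


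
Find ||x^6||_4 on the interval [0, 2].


Step 1: ||f||_4 = (integral_0^2 |x^6|^4 dx)^(1/4)
     = (integral_0^2 x^24 dx)^(1/4)
Step 2: integral_0^2 x^24 dx = [x^25/(25)] from 0 to 2 = 2^25/25
     = 33554432/25 = 1.342177e+06
Step 3: ||f||_4 = (1.342177e+06)^(1/4) = 34.037094


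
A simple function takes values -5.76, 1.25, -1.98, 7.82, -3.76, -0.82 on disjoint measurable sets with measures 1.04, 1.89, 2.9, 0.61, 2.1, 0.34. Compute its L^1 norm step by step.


Step 1: Compute |f_i|^1 for each value:
  |-5.76|^1 = 5.76
  |1.25|^1 = 1.25
  |-1.98|^1 = 1.98
  |7.82|^1 = 7.82
  |-3.76|^1 = 3.76
  |-0.82|^1 = 0.82
Step 2: Multiply by measures and sum:
  5.76 * 1.04 = 5.9904
  1.25 * 1.89 = 2.3625
  1.98 * 2.9 = 5.742
  7.82 * 0.61 = 4.7702
  3.76 * 2.1 = 7.896
  0.82 * 0.34 = 0.2788
Sum = 5.9904 + 2.3625 + 5.742 + 4.7702 + 7.896 + 0.2788 = 27.0399
Step 3: Take the p-th root:
||f||_1 = (27.0399)^(1/1) = 27.0399


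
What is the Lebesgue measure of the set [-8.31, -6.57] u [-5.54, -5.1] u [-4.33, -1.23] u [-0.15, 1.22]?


For pairwise disjoint intervals, m(union) = sum of lengths.
= (-6.57 - -8.31) + (-5.1 - -5.54) + (-1.23 - -4.33) + (1.22 - -0.15)
= 1.74 + 0.44 + 3.1 + 1.37
= 6.65


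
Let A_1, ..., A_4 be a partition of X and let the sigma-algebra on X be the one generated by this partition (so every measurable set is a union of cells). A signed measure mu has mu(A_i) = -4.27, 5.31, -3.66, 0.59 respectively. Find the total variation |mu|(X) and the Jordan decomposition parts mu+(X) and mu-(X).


Step 1: Every measurable set is a union of atoms (the cells / points), so a Hahn decomposition is
  obtained by grouping atoms by sign: P = union of atoms with mu > 0, N = union of the remaining atoms.
  Atoms in P (indices): 2, 4;  atoms in N (indices): 1, 3
  Positive values: 5.31, 0.59
  Negative values: -4.27, -3.66
Step 2: mu+(X) = mu(P) = sum of positive atom values = 5.9
Step 3: mu-(X) = -mu(N) = sum of |negative atom values| = 7.93
Step 4: |mu|(X) = mu+(X) + mu-(X) = 5.9 + 7.93 = 13.83


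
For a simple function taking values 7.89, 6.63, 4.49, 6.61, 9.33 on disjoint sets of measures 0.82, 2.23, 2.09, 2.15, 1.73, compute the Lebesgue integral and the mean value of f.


Step 1: Integral = sum(value_i * measure_i)
= 7.89*0.82 + 6.63*2.23 + 4.49*2.09 + 6.61*2.15 + 9.33*1.73
= 6.4698 + 14.7849 + 9.3841 + 14.2115 + 16.1409
= 60.9912
Step 2: Total measure of domain = 0.82 + 2.23 + 2.09 + 2.15 + 1.73 = 9.02
Step 3: Average value = 60.9912 / 9.02 = 6.761774


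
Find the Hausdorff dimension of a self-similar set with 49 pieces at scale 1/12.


For a self-similar set with N copies scaled by 1/r:
dim_H = log(N)/log(r) = log(49)/log(12)
= 3.89182/2.484907
= 1.566184


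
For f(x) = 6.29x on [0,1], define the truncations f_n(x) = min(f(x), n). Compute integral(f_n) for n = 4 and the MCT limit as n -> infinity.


f(x) = 6.29x on [0,1]; f_n(x) = min(6.29x, n). At n = 4:
Step 1: f(x) reaches 4 at x = 4/6.29 = 0.63593
Step 2: integral(f_4) = integral(6.29x, 0, 0.63593) + integral(4, 0.63593, 1)
       = 6.29*0.63593^2/2 + 4*(1 - 0.63593)
       = 1.27186 + 1.45628
       = 2.72814
Step 3: As n -> infinity, f_n increases to f, so by MCT integral(f_n) -> integral(f) = 6.29/2 = 3.145.
Convergence: integral(f_4) = 2.72814 -> 3.145 as n -> infinity


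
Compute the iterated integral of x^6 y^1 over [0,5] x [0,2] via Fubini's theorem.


By Fubini's theorem, the double integral factors as a product of single integrals:
Step 1: integral_0^5 x^6 dx = [x^7/7] from 0 to 5
     = 5^7/7 = 11160.714286
Step 2: integral_0^2 y^1 dy = [y^2/2] from 0 to 2
     = 2^2/2 = 2
Step 3: Double integral = 11160.714286 * 2 = 22321.428571


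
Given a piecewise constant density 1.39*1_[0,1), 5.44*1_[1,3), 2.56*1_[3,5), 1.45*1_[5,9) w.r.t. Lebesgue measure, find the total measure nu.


Integrate each piece of the Radon-Nikodym derivative:
Step 1: integral_0^1 1.39 dx = 1.39*(1-0) = 1.39*1 = 1.39
Step 2: integral_1^3 5.44 dx = 5.44*(3-1) = 5.44*2 = 10.88
Step 3: integral_3^5 2.56 dx = 2.56*(5-3) = 2.56*2 = 5.12
Step 4: integral_5^9 1.45 dx = 1.45*(9-5) = 1.45*4 = 5.8
Total: 1.39 + 10.88 + 5.12 + 5.8 = 23.19


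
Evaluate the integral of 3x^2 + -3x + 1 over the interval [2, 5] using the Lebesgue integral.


The Lebesgue integral of a Riemann-integrable function agrees with the Riemann integral.
Antiderivative F(x) = (3/3)x^3 + (-3/2)x^2 + 1x
F(5) = (3/3)*5^3 + (-3/2)*5^2 + 1*5
     = (3/3)*125 + (-3/2)*25 + 1*5
     = 125 + -37.5 + 5
     = 92.5
F(2) = 4
Integral = F(5) - F(2) = 92.5 - 4 = 88.5


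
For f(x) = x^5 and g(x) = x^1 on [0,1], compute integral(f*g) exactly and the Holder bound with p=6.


Step 1: Exact integral of f*g = integral(x^6, 0, 1) = 1/7
     = 0.142857
Step 2: Holder bound with p=6, q=1.2:
  ||f||_p = (integral x^30 dx)^(1/6) = (1/31)^(1/6) = 0.564209
  ||g||_q = (integral x^1.2 dx)^(1/1.2) = (1/2.2)^(1/1.2) = 0.518379
Step 3: Holder bound = ||f||_p * ||g||_q = 0.564209 * 0.518379 = 0.292474
Verification: 0.142857 <= 0.292474 (Holder holds)


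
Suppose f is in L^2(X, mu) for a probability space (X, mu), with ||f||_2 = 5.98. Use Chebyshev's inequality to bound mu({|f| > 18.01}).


Chebyshev/Markov inequality: mu(|f| > eps) <= (||f||_p / eps)^p
Step 1: ||f||_2 / eps = 5.98 / 18.01 = 0.332038
Step 2: Raise to power p = 2:
  (0.332038)^2 = 0.110249
Step 3: Therefore mu(|f| > 18.01) <= 0.110249


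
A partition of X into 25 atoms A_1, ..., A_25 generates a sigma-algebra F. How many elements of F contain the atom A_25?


Each element of F is a union of some subset S of the 25 atoms.
The element contains A_25 iff A_25 is in S.
So we count subsets S of {A_1,...,A_25} with A_25 in S: choose freely among the other 24 atoms.
Count = 2^(25-1) = 2^24 = 16777216.


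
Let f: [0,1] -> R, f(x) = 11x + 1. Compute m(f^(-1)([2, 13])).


f^(-1)([2, 13]) = {x : 2 <= 11x + 1 <= 13}
Solving: (2 - 1)/11 <= x <= (13 - 1)/11
= [0.090909, 1.090909]
Intersecting with [0,1]: [0.090909, 1]
Measure = 1 - 0.090909 = 0.909091


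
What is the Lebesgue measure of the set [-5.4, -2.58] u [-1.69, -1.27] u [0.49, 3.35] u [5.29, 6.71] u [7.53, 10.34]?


For pairwise disjoint intervals, m(union) = sum of lengths.
= (-2.58 - -5.4) + (-1.27 - -1.69) + (3.35 - 0.49) + (6.71 - 5.29) + (10.34 - 7.53)
= 2.82 + 0.42 + 2.86 + 1.42 + 2.81
= 10.33


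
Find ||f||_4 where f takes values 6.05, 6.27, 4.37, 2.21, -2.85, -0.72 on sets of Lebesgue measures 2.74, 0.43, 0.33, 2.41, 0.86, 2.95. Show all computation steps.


Step 1: Compute |f_i|^4 for each value:
  |6.05|^4 = 1339.743006
  |6.27|^4 = 1545.504106
  |4.37|^4 = 364.69159
  |2.21|^4 = 23.854433
  |-2.85|^4 = 65.975006
  |-0.72|^4 = 0.268739
Step 2: Multiply by measures and sum:
  1339.743006 * 2.74 = 3670.895837
  1545.504106 * 0.43 = 664.566766
  364.69159 * 0.33 = 120.348225
  23.854433 * 2.41 = 57.489183
  65.975006 * 0.86 = 56.738505
  0.268739 * 2.95 = 0.792779
Sum = 3670.895837 + 664.566766 + 120.348225 + 57.489183 + 56.738505 + 0.792779 = 4570.831295
Step 3: Take the p-th root:
||f||_4 = (4570.831295)^(1/4) = 8.222404


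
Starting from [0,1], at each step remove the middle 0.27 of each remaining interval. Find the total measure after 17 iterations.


Step 1: At each step, fraction remaining = 1 - 0.27 = 0.73
Step 2: After 17 steps, measure = (0.73)^17
Result = 0.004748


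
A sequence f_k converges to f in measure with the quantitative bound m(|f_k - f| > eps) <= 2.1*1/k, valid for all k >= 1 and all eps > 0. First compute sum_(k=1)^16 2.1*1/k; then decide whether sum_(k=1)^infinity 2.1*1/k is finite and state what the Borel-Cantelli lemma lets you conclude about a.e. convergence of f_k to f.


Step 1: List the terms 2.1*1/k for k = 1 to 16:
  k=1: 2.1
  k=2: 1.05
  k=3: 0.7
  k=4: 0.525
  k=5: 0.42
  k=6: 0.35
  k=7: 0.3
  k=8: 0.2625
  k=9: 0.233333
  k=10: 0.21
  k=11: 0.190909
  k=12: 0.175
  k=13: 0.161538
  k=14: 0.15
  k=15: 0.14
  k=16: 0.13125
Step 2: Partial sum = 2.1 + 1.05 + 0.7 + 0.525 + 0.42 + 0.35 + 0.3 + 0.2625 + 0.233333 + 0.21 + 0.190909 + 0.175 + 0.161538 + 0.15 + 0.14 + 0.13125
     = 7.099531
Step 3: The full series sum_(k>=1) 2.1*1/k diverges (harmonic series, p = 1; a nonzero constant multiple of a divergent series diverges).
Step 4: The (first) Borel-Cantelli lemma requires a summable sequence of measures, so it does not apply here;
        from this bound alone no conclusion about a.e. convergence can be drawn (convergence in measure still
        gives an a.e.-convergent subsequence, but not a.e. convergence of the whole sequence).
Conclusion: series diverges; Borel-Cantelli is inconclusive about a.e. convergence of f_k.


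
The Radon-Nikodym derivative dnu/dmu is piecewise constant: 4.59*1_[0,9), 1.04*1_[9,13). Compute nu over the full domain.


Integrate each piece of the Radon-Nikodym derivative:
Step 1: integral_0^9 4.59 dx = 4.59*(9-0) = 4.59*9 = 41.31
Step 2: integral_9^13 1.04 dx = 1.04*(13-9) = 1.04*4 = 4.16
Total: 41.31 + 4.16 = 45.47


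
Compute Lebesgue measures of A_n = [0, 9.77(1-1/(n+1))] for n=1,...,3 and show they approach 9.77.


By continuity of measure from below: if A_n increases to A, then m(A_n) -> m(A).
Here A = [0, 9.77], so m(A) = 9.77
Step 1: a_1 = 9.77*(1 - 1/2) = 4.885, m(A_1) = 4.885
Step 2: a_2 = 9.77*(1 - 1/3) = 6.5133, m(A_2) = 6.5133
Step 3: a_3 = 9.77*(1 - 1/4) = 7.3275, m(A_3) = 7.3275
Limit: m(A_n) -> m([0,9.77]) = 9.77


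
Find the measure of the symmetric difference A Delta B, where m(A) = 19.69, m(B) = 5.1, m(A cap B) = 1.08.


m(A Delta B) = m(A) + m(B) - 2*m(A n B)
= 19.69 + 5.1 - 2*1.08
= 19.69 + 5.1 - 2.16
= 22.63


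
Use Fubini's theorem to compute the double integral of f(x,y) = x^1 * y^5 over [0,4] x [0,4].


By Fubini's theorem, the double integral factors as a product of single integrals:
Step 1: integral_0^4 x^1 dx = [x^2/2] from 0 to 4
     = 4^2/2 = 8
Step 2: integral_0^4 y^5 dy = [y^6/6] from 0 to 4
     = 4^6/6 = 682.666667
Step 3: Double integral = 8 * 682.666667 = 5461.333333


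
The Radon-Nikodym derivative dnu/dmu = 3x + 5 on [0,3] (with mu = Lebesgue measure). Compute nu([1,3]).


nu(A) = integral_A (dnu/dmu) dmu = integral_1^3 (3x + 5) dx
Step 1: Antiderivative F(x) = (3/2)x^2 + 5x
Step 2: F(3) = (3/2)*3^2 + 5*3 = 13.5 + 15 = 28.5
Step 3: F(1) = (3/2)*1^2 + 5*1 = 1.5 + 5 = 6.5
Step 4: nu([1,3]) = F(3) - F(1) = 28.5 - 6.5 = 22


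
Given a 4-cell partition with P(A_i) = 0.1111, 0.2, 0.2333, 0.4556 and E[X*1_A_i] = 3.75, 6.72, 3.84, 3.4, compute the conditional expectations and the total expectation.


For each cell A_i: E[X|A_i] = E[X*1_A_i] / P(A_i)
Step 1: E[X|A_1] = 3.75 / 0.1111 = 33.753375
Step 2: E[X|A_2] = 6.72 / 0.2 = 33.6
Step 3: E[X|A_3] = 3.84 / 0.2333 = 16.459494
Step 4: E[X|A_4] = 3.4 / 0.4556 = 7.462687
Verification: E[X] = sum E[X*1_A_i] = 3.75 + 6.72 + 3.84 + 3.4 = 17.71


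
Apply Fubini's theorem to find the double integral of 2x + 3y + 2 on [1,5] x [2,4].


By Fubini, integrate in x first, then y.
Step 1: Fix y, integrate over x in [1,5]:
  integral(2x + 3y + 2, x=1..5)
  = 2*(5^2 - 1^2)/2 + (3y + 2)*(5 - 1)
  = 24 + (3y + 2)*4
  = 24 + 12y + 8
  = 32 + 12y
Step 2: Integrate over y in [2,4]:
  integral(32 + 12y, y=2..4)
  = 32*2 + 12*(4^2 - 2^2)/2
  = 64 + 72
  = 136


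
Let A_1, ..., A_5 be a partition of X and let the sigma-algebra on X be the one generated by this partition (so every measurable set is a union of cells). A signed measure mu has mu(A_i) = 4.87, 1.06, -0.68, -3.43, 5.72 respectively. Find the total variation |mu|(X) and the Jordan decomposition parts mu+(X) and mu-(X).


Step 1: Every measurable set is a union of atoms (the cells / points), so a Hahn decomposition is
  obtained by grouping atoms by sign: P = union of atoms with mu > 0, N = union of the remaining atoms.
  Atoms in P (indices): 1, 2, 5;  atoms in N (indices): 3, 4
  Positive values: 4.87, 1.06, 5.72
  Negative values: -0.68, -3.43
Step 2: mu+(X) = mu(P) = sum of positive atom values = 11.65
Step 3: mu-(X) = -mu(N) = sum of |negative atom values| = 4.11
Step 4: |mu|(X) = mu+(X) + mu-(X) = 11.65 + 4.11 = 15.76


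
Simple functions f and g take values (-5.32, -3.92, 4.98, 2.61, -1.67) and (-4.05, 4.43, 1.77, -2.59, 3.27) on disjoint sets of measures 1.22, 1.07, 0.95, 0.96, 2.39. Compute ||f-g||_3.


Step 1: Compute differences f_i - g_i:
  -5.32 - -4.05 = -1.27
  -3.92 - 4.43 = -8.35
  4.98 - 1.77 = 3.21
  2.61 - -2.59 = 5.2
  -1.67 - 3.27 = -4.94
Step 2: Compute |diff|^3 * measure for each set:
  |-1.27|^3 * 1.22 = 2.048383 * 1.22 = 2.499027
  |-8.35|^3 * 1.07 = 582.182875 * 1.07 = 622.935676
  |3.21|^3 * 0.95 = 33.076161 * 0.95 = 31.422353
  |5.2|^3 * 0.96 = 140.608 * 0.96 = 134.98368
  |-4.94|^3 * 2.39 = 120.553784 * 2.39 = 288.123544
Step 3: Sum = 1079.96428
Step 4: ||f-g||_3 = (1079.96428)^(1/3) = 10.259743


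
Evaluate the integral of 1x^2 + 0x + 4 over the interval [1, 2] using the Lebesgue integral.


The Lebesgue integral of a Riemann-integrable function agrees with the Riemann integral.
Antiderivative F(x) = (1/3)x^3 + (0/2)x^2 + 4x
F(2) = (1/3)*2^3 + (0/2)*2^2 + 4*2
     = (1/3)*8 + (0/2)*4 + 4*2
     = 2.666667 + 0.0 + 8
     = 10.666667
F(1) = 4.333333
Integral = F(2) - F(1) = 10.666667 - 4.333333 = 6.333333


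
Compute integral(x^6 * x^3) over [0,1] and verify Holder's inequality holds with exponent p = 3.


Step 1: Exact integral of f*g = integral(x^9, 0, 1) = 1/10
     = 0.1
Step 2: Holder bound with p=3, q=1.5:
  ||f||_p = (integral x^18 dx)^(1/3) = (1/19)^(1/3) = 0.374756
  ||g||_q = (integral x^4.5 dx)^(1/1.5) = (1/5.5)^(1/1.5) = 0.320941
Step 3: Holder bound = ||f||_p * ||g||_q = 0.374756 * 0.320941 = 0.120275
Verification: 0.1 <= 0.120275 (Holder holds)


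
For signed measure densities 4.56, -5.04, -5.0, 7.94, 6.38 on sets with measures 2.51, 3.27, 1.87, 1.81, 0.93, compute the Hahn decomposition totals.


Step 1: Compute signed measure on each set:
  Set 1: 4.56 * 2.51 = 11.4456
  Set 2: -5.04 * 3.27 = -16.4808
  Set 3: -5.0 * 1.87 = -9.35
  Set 4: 7.94 * 1.81 = 14.3714
  Set 5: 6.38 * 0.93 = 5.9334
Step 2: Total signed measure = (11.4456) + (-16.4808) + (-9.35) + (14.3714) + (5.9334)
     = 5.9196
Step 3: Positive part mu+(X) = sum of positive contributions = 31.7504
Step 4: Negative part mu-(X) = |sum of negative contributions| = 25.8308


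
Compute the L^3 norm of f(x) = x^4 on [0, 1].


Step 1: ||f||_3 = (integral_0^1 |x^4|^3 dx)^(1/3)
     = (integral_0^1 x^12 dx)^(1/3)
Step 2: integral_0^1 x^12 dx = [x^13/(13)] from 0 to 1 = 1^13/13
     = 1/13 = 0.076923
Step 3: ||f||_3 = (0.076923)^(1/3) = 0.42529


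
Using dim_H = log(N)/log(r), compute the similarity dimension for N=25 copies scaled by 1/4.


For a self-similar set with N copies scaled by 1/r:
dim_H = log(N)/log(r) = log(25)/log(4)
= 3.218876/1.386294
= 2.321928


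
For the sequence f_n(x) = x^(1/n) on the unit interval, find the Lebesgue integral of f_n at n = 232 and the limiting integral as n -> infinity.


At n = 232: f_232(x) = x^(1/232).
Step 1: integral(x^(1/232), 0, 1) = [x^(1/232+1) / (1/232+1)] from 0 to 1
     = 1 / (1/232 + 1) = 1 / ((232+1)/232) = 232/(232+1)
     = 232/233 = 0.995708
Step 2: As n -> infinity, f_n(x) = x^(1/n) -> 1 for x in (0,1], and f_n is increasing in n.
By MCT, lim_n integral(f_n) = integral(lim_n f_n) = integral(1, 0, 1) = 1.
Step 3: Verify convergence: 232/233 = 0.995708 -> 1


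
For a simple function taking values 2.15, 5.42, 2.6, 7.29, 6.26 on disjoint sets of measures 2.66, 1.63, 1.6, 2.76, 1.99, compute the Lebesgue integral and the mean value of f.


Step 1: Integral = sum(value_i * measure_i)
= 2.15*2.66 + 5.42*1.63 + 2.6*1.6 + 7.29*2.76 + 6.26*1.99
= 5.719 + 8.8346 + 4.16 + 20.1204 + 12.4574
= 51.2914
Step 2: Total measure of domain = 2.66 + 1.63 + 1.6 + 2.76 + 1.99 = 10.64
Step 3: Average value = 51.2914 / 10.64 = 4.82062


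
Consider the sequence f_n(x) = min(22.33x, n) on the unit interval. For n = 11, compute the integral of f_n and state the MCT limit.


f(x) = 22.33x on [0,1]; f_n(x) = min(22.33x, n). At n = 11:
Step 1: f(x) reaches 11 at x = 11/22.33 = 0.492611
Step 2: integral(f_11) = integral(22.33x, 0, 0.492611) + integral(11, 0.492611, 1)
       = 22.33*0.492611^2/2 + 11*(1 - 0.492611)
       = 2.70936 + 5.581281
       = 8.29064
Step 3: As n -> infinity, f_n increases to f, so by MCT integral(f_n) -> integral(f) = 22.33/2 = 11.165.
Convergence: integral(f_11) = 8.29064 -> 11.165 as n -> infinity


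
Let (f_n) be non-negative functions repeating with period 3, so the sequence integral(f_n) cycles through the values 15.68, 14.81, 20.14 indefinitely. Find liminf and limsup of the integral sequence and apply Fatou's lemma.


The sequence (integral(f_n)) is periodic with period 3, repeating the values 15.68, 14.81, 20.14 indefinitely.
Step 1: For a periodic sequence, every tail (a_m, a_(m+1), ...) contains all 3 period values infinitely often.
Step 2: Hence inf of every tail = min of the period values = min(15.68, 14.81, 20.14) = 14.81.
        liminf_n integral(f_n) = sup over m of (inf of tail from m) = 14.81.
Step 3: Similarly sup of every tail = max of the period values = 20.14.
        limsup_n integral(f_n) = 20.14.
Step 4: Fatou's lemma: integral(liminf_n f_n) <= liminf_n integral(f_n) = 14.81.
        So the integral of the pointwise liminf is at most 14.81.


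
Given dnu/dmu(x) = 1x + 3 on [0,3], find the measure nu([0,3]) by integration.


nu(A) = integral_A (dnu/dmu) dmu = integral_0^3 (1x + 3) dx
Step 1: Antiderivative F(x) = (1/2)x^2 + 3x
Step 2: F(3) = (1/2)*3^2 + 3*3 = 4.5 + 9 = 13.5
Step 3: F(0) = (1/2)*0^2 + 3*0 = 0.0 + 0 = 0.0
Step 4: nu([0,3]) = F(3) - F(0) = 13.5 - 0.0 = 13.5


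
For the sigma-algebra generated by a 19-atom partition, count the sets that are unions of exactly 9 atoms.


Each element of F is a union of some subset of the 19 atoms.
Elements that are unions of exactly 9 atoms correspond to 9-element subsets of the 19 atoms.
Count = C(19, 9) = 19! / (9! * 10!) = 92378.


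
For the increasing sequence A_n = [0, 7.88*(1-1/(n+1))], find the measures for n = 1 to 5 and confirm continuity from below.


By continuity of measure from below: if A_n increases to A, then m(A_n) -> m(A).
Here A = [0, 7.88], so m(A) = 7.88
Step 1: a_1 = 7.88*(1 - 1/2) = 3.94, m(A_1) = 3.94
Step 2: a_2 = 7.88*(1 - 1/3) = 5.2533, m(A_2) = 5.2533
Step 3: a_3 = 7.88*(1 - 1/4) = 5.91, m(A_3) = 5.91
Step 4: a_4 = 7.88*(1 - 1/5) = 6.304, m(A_4) = 6.304
Step 5: a_5 = 7.88*(1 - 1/6) = 6.5667, m(A_5) = 6.5667
Limit: m(A_n) -> m([0,7.88]) = 7.88


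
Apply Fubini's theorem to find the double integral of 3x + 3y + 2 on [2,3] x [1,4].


By Fubini, integrate in x first, then y.
Step 1: Fix y, integrate over x in [2,3]:
  integral(3x + 3y + 2, x=2..3)
  = 3*(3^2 - 2^2)/2 + (3y + 2)*(3 - 2)
  = 7.5 + (3y + 2)*1
  = 7.5 + 3y + 2
  = 9.5 + 3y
Step 2: Integrate over y in [1,4]:
  integral(9.5 + 3y, y=1..4)
  = 9.5*3 + 3*(4^2 - 1^2)/2
  = 28.5 + 22.5
  = 51


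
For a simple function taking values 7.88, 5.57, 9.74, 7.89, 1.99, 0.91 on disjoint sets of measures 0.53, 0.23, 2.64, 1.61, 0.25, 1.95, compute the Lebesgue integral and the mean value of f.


Step 1: Integral = sum(value_i * measure_i)
= 7.88*0.53 + 5.57*0.23 + 9.74*2.64 + 7.89*1.61 + 1.99*0.25 + 0.91*1.95
= 4.1764 + 1.2811 + 25.7136 + 12.7029 + 0.4975 + 1.7745
= 46.146
Step 2: Total measure of domain = 0.53 + 0.23 + 2.64 + 1.61 + 0.25 + 1.95 = 7.21
Step 3: Average value = 46.146 / 7.21 = 6.400277


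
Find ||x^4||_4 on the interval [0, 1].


Step 1: ||f||_4 = (integral_0^1 |x^4|^4 dx)^(1/4)
     = (integral_0^1 x^16 dx)^(1/4)
Step 2: integral_0^1 x^16 dx = [x^17/(17)] from 0 to 1 = 1^17/17
     = 1/17 = 0.058824
Step 3: ||f||_4 = (0.058824)^(1/4) = 0.492479


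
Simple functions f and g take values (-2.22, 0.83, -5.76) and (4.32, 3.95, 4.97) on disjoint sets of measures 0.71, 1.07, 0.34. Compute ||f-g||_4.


Step 1: Compute differences f_i - g_i:
  -2.22 - 4.32 = -6.54
  0.83 - 3.95 = -3.12
  -5.76 - 4.97 = -10.73
Step 2: Compute |diff|^4 * measure for each set:
  |-6.54|^4 * 0.71 = 1829.409767 * 0.71 = 1298.880934
  |-3.12|^4 * 1.07 = 94.758543 * 1.07 = 101.391641
  |-10.73|^4 * 0.34 = 13255.584662 * 0.34 = 4506.898785
Step 3: Sum = 5907.171361
Step 4: ||f-g||_4 = (5907.171361)^(1/4) = 8.766877


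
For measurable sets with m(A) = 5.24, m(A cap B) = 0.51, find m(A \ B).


m(A \ B) = m(A) - m(A n B)
= 5.24 - 0.51
= 4.73


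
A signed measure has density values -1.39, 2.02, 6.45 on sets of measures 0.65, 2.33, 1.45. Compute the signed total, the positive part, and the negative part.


Step 1: Compute signed measure on each set:
  Set 1: -1.39 * 0.65 = -0.9035
  Set 2: 2.02 * 2.33 = 4.7066
  Set 3: 6.45 * 1.45 = 9.3525
Step 2: Total signed measure = (-0.9035) + (4.7066) + (9.3525)
     = 13.1556
Step 3: Positive part mu+(X) = sum of positive contributions = 14.0591
Step 4: Negative part mu-(X) = |sum of negative contributions| = 0.9035


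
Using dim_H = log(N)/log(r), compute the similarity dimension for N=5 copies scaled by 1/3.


For a self-similar set with N copies scaled by 1/r:
dim_H = log(N)/log(r) = log(5)/log(3)
= 1.609438/1.098612
= 1.464974


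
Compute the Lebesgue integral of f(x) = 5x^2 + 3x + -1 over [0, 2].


The Lebesgue integral of a Riemann-integrable function agrees with the Riemann integral.
Antiderivative F(x) = (5/3)x^3 + (3/2)x^2 + -1x
F(2) = (5/3)*2^3 + (3/2)*2^2 + -1*2
     = (5/3)*8 + (3/2)*4 + -1*2
     = 13.333333 + 6 + -2
     = 17.333333
F(0) = 0.0
Integral = F(2) - F(0) = 17.333333 - 0.0 = 17.333333


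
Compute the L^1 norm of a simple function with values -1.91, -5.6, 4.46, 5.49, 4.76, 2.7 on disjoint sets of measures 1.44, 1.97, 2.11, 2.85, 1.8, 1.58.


Step 1: Compute |f_i|^1 for each value:
  |-1.91|^1 = 1.91
  |-5.6|^1 = 5.6
  |4.46|^1 = 4.46
  |5.49|^1 = 5.49
  |4.76|^1 = 4.76
  |2.7|^1 = 2.7
Step 2: Multiply by measures and sum:
  1.91 * 1.44 = 2.7504
  5.6 * 1.97 = 11.032
  4.46 * 2.11 = 9.4106
  5.49 * 2.85 = 15.6465
  4.76 * 1.8 = 8.568
  2.7 * 1.58 = 4.266
Sum = 2.7504 + 11.032 + 9.4106 + 15.6465 + 8.568 + 4.266 = 51.6735
Step 3: Take the p-th root:
||f||_1 = (51.6735)^(1/1) = 51.6735


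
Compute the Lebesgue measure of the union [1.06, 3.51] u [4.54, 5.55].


For pairwise disjoint intervals, m(union) = sum of lengths.
= (3.51 - 1.06) + (5.55 - 4.54)
= 2.45 + 1.01
= 3.46


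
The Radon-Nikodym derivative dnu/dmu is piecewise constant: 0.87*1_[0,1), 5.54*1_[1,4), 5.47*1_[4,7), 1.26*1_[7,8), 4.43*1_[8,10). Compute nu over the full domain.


Integrate each piece of the Radon-Nikodym derivative:
Step 1: integral_0^1 0.87 dx = 0.87*(1-0) = 0.87*1 = 0.87
Step 2: integral_1^4 5.54 dx = 5.54*(4-1) = 5.54*3 = 16.62
Step 3: integral_4^7 5.47 dx = 5.47*(7-4) = 5.47*3 = 16.41
Step 4: integral_7^8 1.26 dx = 1.26*(8-7) = 1.26*1 = 1.26
Step 5: integral_8^10 4.43 dx = 4.43*(10-8) = 4.43*2 = 8.86
Total: 0.87 + 16.62 + 16.41 + 1.26 + 8.86 = 44.02


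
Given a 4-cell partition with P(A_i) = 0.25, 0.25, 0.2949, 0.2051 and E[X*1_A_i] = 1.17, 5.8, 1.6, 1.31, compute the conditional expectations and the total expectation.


For each cell A_i: E[X|A_i] = E[X*1_A_i] / P(A_i)
Step 1: E[X|A_1] = 1.17 / 0.25 = 4.68
Step 2: E[X|A_2] = 5.8 / 0.25 = 23.2
Step 3: E[X|A_3] = 1.6 / 0.2949 = 5.425568
Step 4: E[X|A_4] = 1.31 / 0.2051 = 6.387128
Verification: E[X] = sum E[X*1_A_i] = 1.17 + 5.8 + 1.6 + 1.31 = 9.88


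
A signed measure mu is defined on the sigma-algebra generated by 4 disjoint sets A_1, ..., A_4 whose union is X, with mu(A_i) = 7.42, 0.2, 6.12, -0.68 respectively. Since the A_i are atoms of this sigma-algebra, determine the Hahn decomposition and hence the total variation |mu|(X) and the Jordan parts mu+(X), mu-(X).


Step 1: Every measurable set is a union of atoms (the cells / points), so a Hahn decomposition is
  obtained by grouping atoms by sign: P = union of atoms with mu > 0, N = union of the remaining atoms.
  Atoms in P (indices): 1, 2, 3;  atoms in N (indices): 4
  Positive values: 7.42, 0.2, 6.12
  Negative values: -0.68
Step 2: mu+(X) = mu(P) = sum of positive atom values = 13.74
Step 3: mu-(X) = -mu(N) = sum of |negative atom values| = 0.68
Step 4: |mu|(X) = mu+(X) + mu-(X) = 13.74 + 0.68 = 14.42


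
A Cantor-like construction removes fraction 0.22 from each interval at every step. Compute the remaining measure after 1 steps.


Step 1: At each step, fraction remaining = 1 - 0.22 = 0.78
Step 2: After 1 steps, measure = (0.78)^1
Step 3: Computing the power step by step:
  After step 1: 0.78
Result = 0.78


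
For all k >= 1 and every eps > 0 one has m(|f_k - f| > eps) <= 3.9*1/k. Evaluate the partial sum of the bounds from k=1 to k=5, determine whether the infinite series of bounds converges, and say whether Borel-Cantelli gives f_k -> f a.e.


Step 1: List the terms 3.9*1/k for k = 1 to 5:
  k=1: 3.9
  k=2: 1.95
  k=3: 1.3
  k=4: 0.975
  k=5: 0.78
Step 2: Partial sum = 3.9 + 1.95 + 1.3 + 0.975 + 0.78
     = 8.905
Step 3: The full series sum_(k>=1) 3.9*1/k diverges (harmonic series, p = 1; a nonzero constant multiple of a divergent series diverges).
Step 4: The (first) Borel-Cantelli lemma requires a summable sequence of measures, so it does not apply here;
        from this bound alone no conclusion about a.e. convergence can be drawn (convergence in measure still
        gives an a.e.-convergent subsequence, but not a.e. convergence of the whole sequence).
Conclusion: series diverges; Borel-Cantelli is inconclusive about a.e. convergence of f_k.


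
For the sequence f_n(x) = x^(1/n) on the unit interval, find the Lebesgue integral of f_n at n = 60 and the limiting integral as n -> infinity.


At n = 60: f_60(x) = x^(1/60).
Step 1: integral(x^(1/60), 0, 1) = [x^(1/60+1) / (1/60+1)] from 0 to 1
     = 1 / (1/60 + 1) = 1 / ((60+1)/60) = 60/(60+1)
     = 60/61 = 0.983607
Step 2: As n -> infinity, f_n(x) = x^(1/n) -> 1 for x in (0,1], and f_n is increasing in n.
By MCT, lim_n integral(f_n) = integral(lim_n f_n) = integral(1, 0, 1) = 1.
Step 3: Verify convergence: 60/61 = 0.983607 -> 1


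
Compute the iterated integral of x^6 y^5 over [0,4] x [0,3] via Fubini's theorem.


By Fubini's theorem, the double integral factors as a product of single integrals:
Step 1: integral_0^4 x^6 dx = [x^7/7] from 0 to 4
     = 4^7/7 = 2340.571429
Step 2: integral_0^3 y^5 dy = [y^6/6] from 0 to 3
     = 3^6/6 = 121.5
Step 3: Double integral = 2340.571429 * 121.5 = 284379.428571


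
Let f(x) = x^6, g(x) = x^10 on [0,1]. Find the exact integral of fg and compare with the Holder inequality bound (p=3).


Step 1: Exact integral of f*g = integral(x^16, 0, 1) = 1/17
     = 0.058824
Step 2: Holder bound with p=3, q=1.5:
  ||f||_p = (integral x^18 dx)^(1/3) = (1/19)^(1/3) = 0.374756
  ||g||_q = (integral x^15 dx)^(1/1.5) = (1/16)^(1/1.5) = 0.15749
Step 3: Holder bound = ||f||_p * ||g||_q = 0.374756 * 0.15749 = 0.05902
Verification: 0.058824 <= 0.05902 (Holder holds)


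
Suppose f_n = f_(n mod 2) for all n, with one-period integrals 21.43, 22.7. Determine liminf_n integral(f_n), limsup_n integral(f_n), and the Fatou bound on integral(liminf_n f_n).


The sequence (integral(f_n)) is periodic with period 2, repeating the values 21.43, 22.7 indefinitely.
Step 1: For a periodic sequence, every tail (a_m, a_(m+1), ...) contains all 2 period values infinitely often.
Step 2: Hence inf of every tail = min of the period values = min(21.43, 22.7) = 21.43.
        liminf_n integral(f_n) = sup over m of (inf of tail from m) = 21.43.
Step 3: Similarly sup of every tail = max of the period values = 22.7.
        limsup_n integral(f_n) = 22.7.
Step 4: Fatou's lemma: integral(liminf_n f_n) <= liminf_n integral(f_n) = 21.43.
        So the integral of the pointwise liminf is at most 21.43.


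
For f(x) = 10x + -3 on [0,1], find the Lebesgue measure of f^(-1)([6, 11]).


f^(-1)([6, 11]) = {x : 6 <= 10x + -3 <= 11}
Solving: (6 - -3)/10 <= x <= (11 - -3)/10
= [0.9, 1.4]
Intersecting with [0,1]: [0.9, 1]
Measure = 1 - 0.9 = 0.1


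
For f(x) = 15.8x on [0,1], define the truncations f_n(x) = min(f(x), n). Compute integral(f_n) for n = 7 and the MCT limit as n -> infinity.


f(x) = 15.8x on [0,1]; f_n(x) = min(15.8x, n). At n = 7:
Step 1: f(x) reaches 7 at x = 7/15.8 = 0.443038
Step 2: integral(f_7) = integral(15.8x, 0, 0.443038) + integral(7, 0.443038, 1)
       = 15.8*0.443038^2/2 + 7*(1 - 0.443038)
       = 1.550633 + 3.898734
       = 5.449367
Step 3: As n -> infinity, f_n increases to f, so by MCT integral(f_n) -> integral(f) = 15.8/2 = 7.9.
Convergence: integral(f_7) = 5.449367 -> 7.9 as n -> infinity


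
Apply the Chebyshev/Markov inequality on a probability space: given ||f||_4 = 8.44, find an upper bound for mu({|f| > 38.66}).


Chebyshev/Markov inequality: mu(|f| > eps) <= (||f||_p / eps)^p
Step 1: ||f||_4 / eps = 8.44 / 38.66 = 0.218314
Step 2: Raise to power p = 4:
  (0.218314)^4 = 0.002272
Step 3: Therefore mu(|f| > 38.66) <= 0.002272


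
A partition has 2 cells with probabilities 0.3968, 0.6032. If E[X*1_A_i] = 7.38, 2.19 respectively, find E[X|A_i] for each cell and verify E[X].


For each cell A_i: E[X|A_i] = E[X*1_A_i] / P(A_i)
Step 1: E[X|A_1] = 7.38 / 0.3968 = 18.59879
Step 2: E[X|A_2] = 2.19 / 0.6032 = 3.630637
Verification: E[X] = sum E[X*1_A_i] = 7.38 + 2.19 = 9.57
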